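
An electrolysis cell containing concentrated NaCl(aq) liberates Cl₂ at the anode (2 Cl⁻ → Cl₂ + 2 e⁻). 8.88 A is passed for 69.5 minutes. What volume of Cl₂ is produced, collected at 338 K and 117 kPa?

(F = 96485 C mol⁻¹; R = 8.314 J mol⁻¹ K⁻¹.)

4.61 L

Q = I·t = 8.880 A × 4170.0 s = 37030 C.
n(e⁻) = Q/F = 37030 / 96485 = 0.3838 mol.
2 electrons are transferred per Cl₂ molecule, so n(Cl₂) = 0.3838 / 2 = 0.1919 mol.
V = nRT/P = (0.1919 × 8.314 × 338) / (117 × 10³ Pa) = 0.00461 m³ = 4.61 L.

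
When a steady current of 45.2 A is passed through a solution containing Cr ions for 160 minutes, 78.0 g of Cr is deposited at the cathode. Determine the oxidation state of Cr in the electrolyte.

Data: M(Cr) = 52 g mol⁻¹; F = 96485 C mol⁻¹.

+3

Q = I·t = 45.20 A × 9600.0 s = 433900 C, so n(e⁻) = 433900/96485 = 4.497 mol.
n(Cr) deposited = 78.0 / 52 = 1.500 mol.
Electrons per atom = n(e⁻)/n(Cr) = 4.497 / 1.500 = 3.00 ≈ 3, so the ion is Cr³⁺.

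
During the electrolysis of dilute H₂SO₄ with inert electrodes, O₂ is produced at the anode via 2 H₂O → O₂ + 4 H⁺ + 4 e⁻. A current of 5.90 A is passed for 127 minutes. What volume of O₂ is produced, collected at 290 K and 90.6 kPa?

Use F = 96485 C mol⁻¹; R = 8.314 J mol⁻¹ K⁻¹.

3.10 L

Q = I·t = 5.900 A × 7620.0 s = 44960 C.
n(e⁻) = Q/F = 44960 / 96485 = 0.4660 mol.
4 electrons are transferred per O₂ molecule, so n(O₂) = 0.4660 / 4 = 0.1165 mol.
V = nRT/P = (0.1165 × 8.314 × 290) / (90.6 × 10³ Pa) = 0.00310 m³ = 3.10 L.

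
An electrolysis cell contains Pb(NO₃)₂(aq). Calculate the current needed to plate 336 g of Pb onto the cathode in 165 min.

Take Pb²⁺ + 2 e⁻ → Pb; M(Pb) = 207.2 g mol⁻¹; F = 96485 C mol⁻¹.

n(Pb) = 336 / 207.2 = 1.622 mol.
n(e⁻) = 2 × 1.622 = 3.243 mol.
Q = n(e⁻)·F = 3.243 × 96485 = 312900 C.
I = Q/t = 312900 / 9900.0 s = 31.6 A.

31.6 A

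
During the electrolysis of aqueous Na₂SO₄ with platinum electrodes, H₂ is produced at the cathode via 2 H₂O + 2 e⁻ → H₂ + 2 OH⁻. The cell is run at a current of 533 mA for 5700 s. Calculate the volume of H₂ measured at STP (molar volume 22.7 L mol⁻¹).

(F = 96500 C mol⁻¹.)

0.357 L

Q = I·t = 0.5330 A × 5700.0 s = 3038 C.
n(e⁻) = Q/F = 3038 / 96500 = 0.03148 mol.
2 electrons are transferred per H₂ molecule, so n(H₂) = 0.03148 / 2 = 0.01574 mol.
V = n × V_m = 0.01574 × 22.7 = 0.357 L.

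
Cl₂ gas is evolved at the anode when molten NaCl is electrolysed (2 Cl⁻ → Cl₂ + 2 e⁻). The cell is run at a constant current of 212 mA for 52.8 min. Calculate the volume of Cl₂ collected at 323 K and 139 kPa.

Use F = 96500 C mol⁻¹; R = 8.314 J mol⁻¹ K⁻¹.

0.0672 L

Q = I·t = 0.2120 A × 3168.0 s = 671.6 C.
n(e⁻) = Q/F = 671.6 / 96500 = 0.006960 mol.
2 electrons are transferred per Cl₂ molecule, so n(Cl₂) = 0.006960 / 2 = 0.003480 mol.
V = nRT/P = (0.003480 × 8.314 × 323) / (139 × 10³ Pa) = 6.72 × 10⁻⁵ m³ = 0.0672 L.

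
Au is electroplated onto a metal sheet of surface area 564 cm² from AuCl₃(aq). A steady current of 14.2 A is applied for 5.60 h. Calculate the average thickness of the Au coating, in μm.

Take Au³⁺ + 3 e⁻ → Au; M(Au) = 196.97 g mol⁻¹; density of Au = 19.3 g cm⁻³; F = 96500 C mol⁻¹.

Q = I·t = 14.20 × 20160 = 286300 C; n(e⁻) = 2.967 mol.
n(Au) = n(e⁻)/3 = 0.9888 mol, so m = 0.9888 × 196.97 = 194.8 g.
Volume = m/ρ = 194.8 / 19.3 = 10.09 cm³.
Thickness = V/A = 10.09 / 564 = 0.0179 cm = 179 μm.

179 μm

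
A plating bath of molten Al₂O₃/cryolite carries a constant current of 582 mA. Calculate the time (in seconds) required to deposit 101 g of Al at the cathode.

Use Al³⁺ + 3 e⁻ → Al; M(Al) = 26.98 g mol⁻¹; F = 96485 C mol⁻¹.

n(Al) = m/M = 101 / 26.98 = 3.744 mol.
Each Al atom requires 3 electrons, so n(e⁻) = 3 × 3.744 = 11.23 mol.
Q = n(e⁻)·F = 11.23 × 96485 = 1084000 C.
t = Q/I = 1084000 / 0.5820 A = 1862000 s.

1.86 × 10⁶ s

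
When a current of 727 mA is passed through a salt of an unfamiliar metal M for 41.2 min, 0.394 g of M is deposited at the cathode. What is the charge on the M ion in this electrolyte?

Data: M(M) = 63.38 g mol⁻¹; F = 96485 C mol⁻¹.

+3

Q = I·t = 0.7270 A × 2472.0 s = 1797 C, so n(e⁻) = 1797/96485 = 0.01863 mol.
n(M) deposited = 0.394 / 63.38 = 0.006216 mol.
Electrons per atom = n(e⁻)/n(M) = 0.01863 / 0.006216 = 3.00 ≈ 3, so the ion is M³⁺.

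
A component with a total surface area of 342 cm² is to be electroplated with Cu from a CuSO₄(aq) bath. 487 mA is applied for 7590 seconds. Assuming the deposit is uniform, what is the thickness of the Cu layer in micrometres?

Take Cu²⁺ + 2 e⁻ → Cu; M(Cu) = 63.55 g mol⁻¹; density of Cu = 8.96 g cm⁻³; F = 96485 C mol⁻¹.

3.97 μm

Q = I·t = 0.4870 × 7590.0 = 3696 C; n(e⁻) = 0.03831 mol.
n(Cu) = n(e⁻)/2 = 0.01915 mol, so m = 0.01915 × 63.55 = 1.217 g.
Volume = m/ρ = 1.217 / 8.96 = 0.1359 cm³.
Thickness = V/A = 0.1359 / 342 = 3.97 × 10⁻⁴ cm = 3.97 μm.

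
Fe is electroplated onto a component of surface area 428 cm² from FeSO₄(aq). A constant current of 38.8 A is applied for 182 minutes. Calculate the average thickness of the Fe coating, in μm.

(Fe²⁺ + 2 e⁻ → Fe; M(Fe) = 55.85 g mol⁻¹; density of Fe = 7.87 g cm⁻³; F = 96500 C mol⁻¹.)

Q = I·t = 38.80 × 10920 = 423700 C; n(e⁻) = 4.391 mol.
n(Fe) = n(e⁻)/2 = 2.195 mol, so m = 2.195 × 55.85 = 122.6 g.
Volume = m/ρ = 122.6 / 7.87 = 15.58 cm³.
Thickness = V/A = 15.58 / 428 = 0.0364 cm = 364 μm.

364 μm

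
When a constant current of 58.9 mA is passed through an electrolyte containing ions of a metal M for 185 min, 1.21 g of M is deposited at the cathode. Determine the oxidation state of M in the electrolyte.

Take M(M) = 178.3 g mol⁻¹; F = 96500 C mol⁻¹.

Q = I·t = 0.05890 A × 11100 s = 653.8 C, so n(e⁻) = 653.8/96500 = 0.006775 mol.
n(M) deposited = 1.21 / 178.3 = 0.006786 mol.
Electrons per atom = n(e⁻)/n(M) = 0.006775 / 0.006786 = 0.998 ≈ 1, so the ion is M⁺.

+1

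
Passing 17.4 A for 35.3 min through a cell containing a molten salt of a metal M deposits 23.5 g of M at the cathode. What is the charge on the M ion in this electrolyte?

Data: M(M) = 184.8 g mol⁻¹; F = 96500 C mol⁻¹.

Q = I·t = 17.40 A × 2118.0 s = 36850 C, so n(e⁻) = 36850/96500 = 0.3819 mol.
n(M) deposited = 23.5 / 184.8 = 0.1272 mol.
Electrons per atom = n(e⁻)/n(M) = 0.3819 / 0.1272 = 3.00 ≈ 3, so the ion is M³⁺.

+3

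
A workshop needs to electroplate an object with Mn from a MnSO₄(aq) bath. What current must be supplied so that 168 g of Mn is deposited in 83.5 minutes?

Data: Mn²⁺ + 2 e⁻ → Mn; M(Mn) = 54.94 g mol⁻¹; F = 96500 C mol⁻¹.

118 A

n(Mn) = 168 / 54.94 = 3.058 mol.
n(e⁻) = 2 × 3.058 = 6.116 mol.
Q = n(e⁻)·F = 6.116 × 96500 = 590200 C.
I = Q/t = 590200 / 5010.0 s = 118 A.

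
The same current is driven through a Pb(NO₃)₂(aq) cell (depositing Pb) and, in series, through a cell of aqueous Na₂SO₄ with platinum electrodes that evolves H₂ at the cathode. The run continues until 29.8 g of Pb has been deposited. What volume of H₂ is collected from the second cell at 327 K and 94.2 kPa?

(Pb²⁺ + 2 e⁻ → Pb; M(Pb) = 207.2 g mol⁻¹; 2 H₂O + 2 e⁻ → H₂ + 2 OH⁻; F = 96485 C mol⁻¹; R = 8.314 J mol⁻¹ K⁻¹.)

n(Pb) = 29.8 / 207.2 = 0.1438 mol, so n(e⁻) = 2 × 0.1438 = 0.2876 mol.
The cells are in series, so the same 0.2876 mol of electrons passes through the second cell.
2 H₂O + 2 e⁻ → H₂ + 2 OH⁻ — 2 mol e⁻ per mol H₂, so n(H₂) = 0.2876/2 = 0.1438 mol.
V = nRT/P = (0.1438 × 8.314 × 327) / (94.2 × 10³) = 0.00415 m³ = 4.15 L.

4.15 L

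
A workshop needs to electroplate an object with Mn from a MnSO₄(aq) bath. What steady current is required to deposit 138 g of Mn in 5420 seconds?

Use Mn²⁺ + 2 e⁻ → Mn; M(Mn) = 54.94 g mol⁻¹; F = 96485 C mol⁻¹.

n(Mn) = 138 / 54.94 = 2.512 mol.
n(e⁻) = 2 × 2.512 = 5.024 mol.
Q = n(e⁻)·F = 5.024 × 96485 = 484700 C.
I = Q/t = 484700 / 5420.0 s = 89.4 A.

89.4 A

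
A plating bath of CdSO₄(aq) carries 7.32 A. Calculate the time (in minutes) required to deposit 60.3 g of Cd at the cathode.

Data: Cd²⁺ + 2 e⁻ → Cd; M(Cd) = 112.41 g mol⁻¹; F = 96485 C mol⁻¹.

236 min

n(Cd) = m/M = 60.3 / 112.41 = 0.5364 mol.
Each Cd atom requires 2 electrons, so n(e⁻) = 2 × 0.5364 = 1.073 mol.
Q = n(e⁻)·F = 1.073 × 96485 = 103500 C.
t = Q/I = 103500 / 7.320 A = 14140 s = 236 min.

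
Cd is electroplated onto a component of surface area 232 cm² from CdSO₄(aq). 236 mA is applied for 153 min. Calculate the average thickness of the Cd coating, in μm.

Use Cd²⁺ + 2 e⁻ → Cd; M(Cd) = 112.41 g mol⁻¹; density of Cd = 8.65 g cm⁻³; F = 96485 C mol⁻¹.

Q = I·t = 0.2360 × 9180.0 = 2166 C; n(e⁻) = 0.02245 mol.
n(Cd) = n(e⁻)/2 = 0.01123 mol, so m = 0.01123 × 112.41 = 1.262 g.
Volume = m/ρ = 1.262 / 8.65 = 0.1459 cm³.
Thickness = V/A = 0.1459 / 232 = 6.29 × 10⁻⁴ cm = 6.29 μm.

6.29 μm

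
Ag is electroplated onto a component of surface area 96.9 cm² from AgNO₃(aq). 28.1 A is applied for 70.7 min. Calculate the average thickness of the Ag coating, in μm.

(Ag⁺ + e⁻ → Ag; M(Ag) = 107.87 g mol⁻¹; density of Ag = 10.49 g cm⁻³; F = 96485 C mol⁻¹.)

Q = I·t = 28.10 × 4242.0 = 119200 C; n(e⁻) = 1.235 mol.
n(Ag) = n(e⁻)/1 = 1.235 mol, so m = 1.235 × 107.87 = 133.3 g.
Volume = m/ρ = 133.3 / 10.49 = 12.70 cm³.
Thickness = V/A = 12.70 / 96.9 = 0.131 cm = 1310 μm.

1310 μm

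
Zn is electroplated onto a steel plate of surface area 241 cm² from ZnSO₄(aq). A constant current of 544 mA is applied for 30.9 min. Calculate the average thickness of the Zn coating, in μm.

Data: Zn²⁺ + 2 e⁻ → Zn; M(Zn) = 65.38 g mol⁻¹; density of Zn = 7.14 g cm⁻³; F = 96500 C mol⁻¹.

Q = I·t = 0.5440 × 1854.0 = 1009 C; n(e⁻) = 0.01045 mol.
n(Zn) = n(e⁻)/2 = 0.005226 mol, so m = 0.005226 × 65.38 = 0.3417 g.
Volume = m/ρ = 0.3417 / 7.14 = 0.04785 cm³.
Thickness = V/A = 0.04785 / 241 = 1.99 × 10⁻⁴ cm = 1.99 μm.

1.99 μm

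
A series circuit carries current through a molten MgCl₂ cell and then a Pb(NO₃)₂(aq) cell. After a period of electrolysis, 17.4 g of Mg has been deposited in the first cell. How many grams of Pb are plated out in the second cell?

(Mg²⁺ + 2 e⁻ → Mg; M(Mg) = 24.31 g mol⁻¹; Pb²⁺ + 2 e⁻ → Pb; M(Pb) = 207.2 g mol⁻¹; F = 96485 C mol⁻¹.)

148 g

n(Mg) = 17.4 / 24.31 = 0.7158 mol.
Since Mg²⁺ + 2 e⁻ → Mg, n(e⁻) passed = 2 × 0.7158 = 1.432 mol.
Cells in series carry the same charge, so the same 1.432 mol of electrons passes through cell 2.
Pb²⁺ + 2 e⁻ → Pb, so n(Pb) = 1.432 / 2 = 0.7158 mol.
m(Pb) = 0.7158 × 207.2 = 148 g.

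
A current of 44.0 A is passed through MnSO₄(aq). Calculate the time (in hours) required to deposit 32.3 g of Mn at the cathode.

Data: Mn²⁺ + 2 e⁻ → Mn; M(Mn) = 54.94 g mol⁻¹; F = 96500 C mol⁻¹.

0.716 h

n(Mn) = m/M = 32.3 / 54.94 = 0.5879 mol.
Each Mn atom requires 2 electrons, so n(e⁻) = 2 × 0.5879 = 1.176 mol.
Q = n(e⁻)·F = 1.176 × 96500 = 113500 C.
t = Q/I = 113500 / 44.00 A = 2579 s = 0.716 h.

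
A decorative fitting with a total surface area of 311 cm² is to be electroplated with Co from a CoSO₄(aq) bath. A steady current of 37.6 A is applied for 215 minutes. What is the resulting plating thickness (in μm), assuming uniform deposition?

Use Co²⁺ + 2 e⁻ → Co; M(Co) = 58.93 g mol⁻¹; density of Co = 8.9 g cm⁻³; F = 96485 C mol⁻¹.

535 μm

Q = I·t = 37.60 × 12900 = 485000 C; n(e⁻) = 5.027 mol.
n(Co) = n(e⁻)/2 = 2.514 mol, so m = 2.514 × 58.93 = 148.1 g.
Volume = m/ρ = 148.1 / 8.9 = 16.64 cm³.
Thickness = V/A = 16.64 / 311 = 0.0535 cm = 535 μm.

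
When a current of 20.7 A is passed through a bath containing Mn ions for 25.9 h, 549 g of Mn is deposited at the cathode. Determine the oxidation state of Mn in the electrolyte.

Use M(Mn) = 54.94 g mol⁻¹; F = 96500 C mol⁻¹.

Q = I·t = 20.70 A × 93240 s = 1930000 C, so n(e⁻) = 1930000/96500 = 20.00 mol.
n(Mn) deposited = 549 / 54.94 = 9.993 mol.
Electrons per atom = n(e⁻)/n(Mn) = 20.00 / 9.993 = 2.00 ≈ 2, so the ion is Mn²⁺.

+2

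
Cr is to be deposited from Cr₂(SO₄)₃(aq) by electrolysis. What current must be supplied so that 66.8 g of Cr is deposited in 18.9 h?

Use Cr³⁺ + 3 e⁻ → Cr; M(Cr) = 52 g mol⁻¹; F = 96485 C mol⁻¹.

5.46 A

n(Cr) = 66.8 / 52 = 1.285 mol.
n(e⁻) = 3 × 1.285 = 3.854 mol.
Q = n(e⁻)·F = 3.854 × 96485 = 371800 C.
I = Q/t = 371800 / 68040 s = 5.46 A.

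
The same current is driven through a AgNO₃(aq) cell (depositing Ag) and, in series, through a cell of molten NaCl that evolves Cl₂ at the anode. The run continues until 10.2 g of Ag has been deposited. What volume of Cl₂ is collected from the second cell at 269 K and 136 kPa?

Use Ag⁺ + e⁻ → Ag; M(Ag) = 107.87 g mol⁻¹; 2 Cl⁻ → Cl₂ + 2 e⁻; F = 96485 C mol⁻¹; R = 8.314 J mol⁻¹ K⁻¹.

0.777 L

n(Ag) = 10.2 / 107.87 = 0.09456 mol, so n(e⁻) = 1 × 0.09456 = 0.09456 mol.
The cells are in series, so the same 0.09456 mol of electrons passes through the second cell.
2 Cl⁻ → Cl₂ + 2 e⁻ — 2 mol e⁻ per mol Cl₂, so n(Cl₂) = 0.09456/2 = 0.04728 mol.
V = nRT/P = (0.04728 × 8.314 × 269) / (136 × 10³) = 7.77 × 10⁻⁴ m³ = 0.777 L.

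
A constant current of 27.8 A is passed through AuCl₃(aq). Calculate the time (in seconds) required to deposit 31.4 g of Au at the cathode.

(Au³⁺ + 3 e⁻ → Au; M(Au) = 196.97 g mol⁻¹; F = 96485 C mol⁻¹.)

1660 s

n(Au) = m/M = 31.4 / 196.97 = 0.1594 mol.
Each Au atom requires 3 electrons, so n(e⁻) = 3 × 0.1594 = 0.4782 mol.
Q = n(e⁻)·F = 0.4782 × 96485 = 46140 C.
t = Q/I = 46140 / 27.80 A = 1660 s.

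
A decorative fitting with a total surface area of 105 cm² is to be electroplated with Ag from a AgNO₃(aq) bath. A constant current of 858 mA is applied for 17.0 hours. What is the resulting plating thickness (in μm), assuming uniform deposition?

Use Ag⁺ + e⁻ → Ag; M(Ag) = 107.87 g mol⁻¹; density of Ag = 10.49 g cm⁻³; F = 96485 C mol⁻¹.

Q = I·t = 0.8580 × 61200 = 52510 C; n(e⁻) = 0.5442 mol.
n(Ag) = n(e⁻)/1 = 0.5442 mol, so m = 0.5442 × 107.87 = 58.71 g.
Volume = m/ρ = 58.71 / 10.49 = 5.596 cm³.
Thickness = V/A = 5.596 / 105 = 0.0533 cm = 533 μm.

533 μm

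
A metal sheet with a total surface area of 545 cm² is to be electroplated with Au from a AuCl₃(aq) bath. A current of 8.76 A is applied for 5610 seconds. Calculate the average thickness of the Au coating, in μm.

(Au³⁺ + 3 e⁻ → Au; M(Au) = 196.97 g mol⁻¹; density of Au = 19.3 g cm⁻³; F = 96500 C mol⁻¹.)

31.8 μm

Q = I·t = 8.760 × 5610.0 = 49140 C; n(e⁻) = 0.5093 mol.
n(Au) = n(e⁻)/3 = 0.1698 mol, so m = 0.1698 × 196.97 = 33.44 g.
Volume = m/ρ = 33.44 / 19.3 = 1.732 cm³.
Thickness = V/A = 1.732 / 545 = 0.00318 cm = 31.8 μm.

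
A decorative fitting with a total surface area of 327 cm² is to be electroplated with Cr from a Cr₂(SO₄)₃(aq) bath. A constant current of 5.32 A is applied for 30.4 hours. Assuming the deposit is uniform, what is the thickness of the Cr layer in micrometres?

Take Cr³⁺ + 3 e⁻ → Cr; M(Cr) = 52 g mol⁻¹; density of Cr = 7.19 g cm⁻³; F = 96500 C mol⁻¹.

445 μm

Q = I·t = 5.320 × 109440 = 582200 C; n(e⁻) = 6.033 mol.
n(Cr) = n(e⁻)/3 = 2.011 mol, so m = 2.011 × 52 = 104.6 g.
Volume = m/ρ = 104.6 / 7.19 = 14.54 cm³.
Thickness = V/A = 14.54 / 327 = 0.0445 cm = 445 μm.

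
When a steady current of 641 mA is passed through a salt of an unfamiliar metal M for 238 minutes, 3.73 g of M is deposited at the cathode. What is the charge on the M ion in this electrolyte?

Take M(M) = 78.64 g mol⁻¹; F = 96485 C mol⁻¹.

Q = I·t = 0.6410 A × 14280 s = 9153 C, so n(e⁻) = 9153/96485 = 0.09487 mol.
n(M) deposited = 3.73 / 78.64 = 0.04743 mol.
Electrons per atom = n(e⁻)/n(M) = 0.09487 / 0.04743 = 2.00 ≈ 2, so the ion is M²⁺.

+2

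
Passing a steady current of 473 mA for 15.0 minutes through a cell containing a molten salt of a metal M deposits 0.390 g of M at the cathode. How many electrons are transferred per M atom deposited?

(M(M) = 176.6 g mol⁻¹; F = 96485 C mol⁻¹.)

2

Q = I·t = 0.4730 A × 900.00 s = 425.7 C, so n(e⁻) = 425.7/96485 = 0.004412 mol.
n(M) deposited = 0.390 / 176.6 = 0.002208 mol.
Electrons per atom = n(e⁻)/n(M) = 0.004412 / 0.002208 = 2.00 ≈ 2, so the ion is M²⁺.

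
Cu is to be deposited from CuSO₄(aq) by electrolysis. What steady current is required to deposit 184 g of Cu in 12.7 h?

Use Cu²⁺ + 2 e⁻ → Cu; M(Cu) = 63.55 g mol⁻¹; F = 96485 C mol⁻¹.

n(Cu) = 184 / 63.55 = 2.895 mol.
n(e⁻) = 2 × 2.895 = 5.791 mol.
Q = n(e⁻)·F = 5.791 × 96485 = 558700 C.
I = Q/t = 558700 / 45720 s = 12.2 A.

12.2 A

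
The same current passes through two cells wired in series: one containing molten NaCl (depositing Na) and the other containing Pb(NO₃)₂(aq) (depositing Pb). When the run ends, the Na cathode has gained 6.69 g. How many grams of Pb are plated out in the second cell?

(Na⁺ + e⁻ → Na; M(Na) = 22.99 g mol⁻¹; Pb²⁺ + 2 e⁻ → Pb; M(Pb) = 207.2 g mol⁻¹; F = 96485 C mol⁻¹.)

30.1 g

n(Na) = 6.69 / 22.99 = 0.2910 mol.
Since Na⁺ + e⁻ → Na, n(e⁻) passed = 1 × 0.2910 = 0.2910 mol.
Cells in series carry the same charge, so the same 0.2910 mol of electrons passes through cell 2.
Pb²⁺ + 2 e⁻ → Pb, so n(Pb) = 0.2910 / 2 = 0.1455 mol.
m(Pb) = 0.1455 × 207.2 = 30.1 g.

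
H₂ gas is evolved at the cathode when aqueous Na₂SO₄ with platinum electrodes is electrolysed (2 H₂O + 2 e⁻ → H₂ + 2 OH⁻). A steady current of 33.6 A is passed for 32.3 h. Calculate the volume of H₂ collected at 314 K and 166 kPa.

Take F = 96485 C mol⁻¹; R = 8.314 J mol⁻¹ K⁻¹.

318 L

Q = I·t = 33.60 A × 116280 s = 3907000 C.
n(e⁻) = Q/F = 3907000 / 96485 = 40.49 mol.
2 electrons are transferred per H₂ molecule, so n(H₂) = 40.49 / 2 = 20.25 mol.
V = nRT/P = (20.25 × 8.314 × 314) / (166 × 10³ Pa) = 0.318 m³ = 318 L.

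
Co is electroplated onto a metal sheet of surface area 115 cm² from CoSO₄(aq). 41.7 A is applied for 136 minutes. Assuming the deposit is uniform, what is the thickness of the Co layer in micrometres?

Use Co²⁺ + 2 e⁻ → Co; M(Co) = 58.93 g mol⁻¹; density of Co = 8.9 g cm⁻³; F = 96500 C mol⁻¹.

Q = I·t = 41.70 × 8160.0 = 340300 C; n(e⁻) = 3.526 mol.
n(Co) = n(e⁻)/2 = 1.763 mol, so m = 1.763 × 58.93 = 103.9 g.
Volume = m/ρ = 103.9 / 8.9 = 11.67 cm³.
Thickness = V/A = 11.67 / 115 = 0.102 cm = 1020 μm.

1020 μm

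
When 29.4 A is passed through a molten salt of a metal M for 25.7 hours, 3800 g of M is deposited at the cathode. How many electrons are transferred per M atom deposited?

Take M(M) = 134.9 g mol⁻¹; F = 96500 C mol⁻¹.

Q = I·t = 29.40 A × 92520 s = 2720000 C, so n(e⁻) = 2720000/96500 = 28.19 mol.
n(M) deposited = 3800 / 134.9 = 28.17 mol.
Electrons per atom = n(e⁻)/n(M) = 28.19 / 28.17 = 1.00 ≈ 1, so the ion is M⁺.

1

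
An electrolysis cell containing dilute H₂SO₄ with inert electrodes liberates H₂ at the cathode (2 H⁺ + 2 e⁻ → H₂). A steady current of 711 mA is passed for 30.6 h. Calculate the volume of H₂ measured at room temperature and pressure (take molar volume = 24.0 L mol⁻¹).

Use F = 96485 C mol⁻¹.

9.74 L

Q = I·t = 0.7110 A × 110160 s = 78320 C.
n(e⁻) = Q/F = 78320 / 96485 = 0.8118 mol.
2 electrons are transferred per H₂ molecule, so n(H₂) = 0.8118 / 2 = 0.4059 mol.
V = n × V_m = 0.4059 × 24.0 = 9.74 L.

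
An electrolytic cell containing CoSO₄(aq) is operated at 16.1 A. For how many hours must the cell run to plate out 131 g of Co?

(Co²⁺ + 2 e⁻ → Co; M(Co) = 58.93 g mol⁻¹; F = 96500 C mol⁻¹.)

n(Co) = m/M = 131 / 58.93 = 2.223 mol.
Each Co atom requires 2 electrons, so n(e⁻) = 2 × 2.223 = 4.446 mol.
Q = n(e⁻)·F = 4.446 × 96500 = 429000 C.
t = Q/I = 429000 / 16.10 A = 26650 s = 7.40 h.

7.40 h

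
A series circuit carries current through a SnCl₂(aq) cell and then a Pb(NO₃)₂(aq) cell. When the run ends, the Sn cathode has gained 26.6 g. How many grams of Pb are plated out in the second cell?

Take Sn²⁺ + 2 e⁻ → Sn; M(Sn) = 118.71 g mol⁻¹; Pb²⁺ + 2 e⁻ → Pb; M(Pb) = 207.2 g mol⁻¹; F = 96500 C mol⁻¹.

n(Sn) = 26.6 / 118.71 = 0.2241 mol.
Since Sn²⁺ + 2 e⁻ → Sn, n(e⁻) passed = 2 × 0.2241 = 0.4482 mol.
Cells in series carry the same charge, so the same 0.4482 mol of electrons passes through cell 2.
Pb²⁺ + 2 e⁻ → Pb, so n(Pb) = 0.4482 / 2 = 0.2241 mol.
m(Pb) = 0.2241 × 207.2 = 46.4 g.

46.4 g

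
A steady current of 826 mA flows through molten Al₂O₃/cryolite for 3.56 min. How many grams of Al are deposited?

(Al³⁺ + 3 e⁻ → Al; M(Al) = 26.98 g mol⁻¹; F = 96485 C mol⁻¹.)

0.0164 g

Q = I·t = 0.8260 A × 213.60 s = 176.4 C.
n(e⁻) = Q/F = 176.4 / 96485 = 0.001829 mol.
Al³⁺ + 3 e⁻ → Al, so n(Al) = n(e⁻)/3 = 0.0006095 mol.
m = n·M = 0.0006095 × 26.98 = 0.0164 g.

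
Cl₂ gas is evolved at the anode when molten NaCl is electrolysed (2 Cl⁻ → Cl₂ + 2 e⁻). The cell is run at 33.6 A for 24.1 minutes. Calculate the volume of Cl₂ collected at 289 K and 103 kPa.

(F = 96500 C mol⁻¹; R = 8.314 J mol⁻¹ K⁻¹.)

Q = I·t = 33.60 A × 1446.0 s = 48590 C.
n(e⁻) = Q/F = 48590 / 96500 = 0.5035 mol.
2 electrons are transferred per Cl₂ molecule, so n(Cl₂) = 0.5035 / 2 = 0.2517 mol.
V = nRT/P = (0.2517 × 8.314 × 289) / (103 × 10³ Pa) = 0.00587 m³ = 5.87 L.

5.87 L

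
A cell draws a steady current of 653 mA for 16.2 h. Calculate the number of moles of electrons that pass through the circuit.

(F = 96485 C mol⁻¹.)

Q = I·t = 0.6530 A × 58320 s = 38080 C.
n(e⁻) = Q/F = 38080 / 96485 = 0.395 mol.

0.395 mol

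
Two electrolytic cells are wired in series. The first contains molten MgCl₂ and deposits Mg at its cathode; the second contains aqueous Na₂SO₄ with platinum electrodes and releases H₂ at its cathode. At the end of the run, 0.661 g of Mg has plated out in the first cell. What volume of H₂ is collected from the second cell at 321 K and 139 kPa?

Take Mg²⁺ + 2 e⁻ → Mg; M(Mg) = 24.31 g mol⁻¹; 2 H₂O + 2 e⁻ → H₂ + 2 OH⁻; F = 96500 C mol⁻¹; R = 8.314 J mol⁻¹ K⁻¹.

0.522 L

n(Mg) = 0.661 / 24.31 = 0.02719 mol, so n(e⁻) = 2 × 0.02719 = 0.05438 mol.
The cells are in series, so the same 0.05438 mol of electrons passes through the second cell.
2 H₂O + 2 e⁻ → H₂ + 2 OH⁻ — 2 mol e⁻ per mol H₂, so n(H₂) = 0.05438/2 = 0.02719 mol.
V = nRT/P = (0.02719 × 8.314 × 321) / (139 × 10³) = 5.22 × 10⁻⁴ m³ = 0.522 L.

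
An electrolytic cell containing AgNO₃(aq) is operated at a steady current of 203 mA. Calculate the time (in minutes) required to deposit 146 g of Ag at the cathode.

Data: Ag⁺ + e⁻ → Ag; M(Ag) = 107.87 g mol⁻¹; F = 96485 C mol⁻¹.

10700 min

n(Ag) = m/M = 146 / 107.87 = 1.353 mol.
Each Ag atom requires 1 electron, so n(e⁻) = 1 × 1.353 = 1.353 mol.
Q = n(e⁻)·F = 1.353 × 96485 = 130600 C.
t = Q/I = 130600 / 0.2030 A = 643300 s = 10700 min.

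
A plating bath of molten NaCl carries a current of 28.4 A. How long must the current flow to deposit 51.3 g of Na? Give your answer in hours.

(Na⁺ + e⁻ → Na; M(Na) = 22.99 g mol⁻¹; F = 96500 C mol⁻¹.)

n(Na) = m/M = 51.3 / 22.99 = 2.231 mol.
Each Na atom requires 1 electron, so n(e⁻) = 1 × 2.231 = 2.231 mol.
Q = n(e⁻)·F = 2.231 × 96500 = 215300 C.
t = Q/I = 215300 / 28.40 A = 7582 s = 2.11 h.

2.11 h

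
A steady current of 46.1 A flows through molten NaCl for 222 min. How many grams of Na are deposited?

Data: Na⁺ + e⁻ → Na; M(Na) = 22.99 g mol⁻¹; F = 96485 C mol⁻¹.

Q = I·t = 46.10 A × 13320 s = 614100 C.
n(e⁻) = Q/F = 614100 / 96485 = 6.364 mol.
Na⁺ + e⁻ → Na, so n(Na) = n(e⁻)/1 = 6.364 mol.
m = n·M = 6.364 × 22.99 = 146 g.

146 g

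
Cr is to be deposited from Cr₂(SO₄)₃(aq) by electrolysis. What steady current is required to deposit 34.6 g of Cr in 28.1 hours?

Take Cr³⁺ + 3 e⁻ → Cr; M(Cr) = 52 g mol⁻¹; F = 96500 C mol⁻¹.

n(Cr) = 34.6 / 52 = 0.6654 mol.
n(e⁻) = 3 × 0.6654 = 1.996 mol.
Q = n(e⁻)·F = 1.996 × 96500 = 192600 C.
I = Q/t = 192600 / 101160 s = 1.90 A.

1.90 A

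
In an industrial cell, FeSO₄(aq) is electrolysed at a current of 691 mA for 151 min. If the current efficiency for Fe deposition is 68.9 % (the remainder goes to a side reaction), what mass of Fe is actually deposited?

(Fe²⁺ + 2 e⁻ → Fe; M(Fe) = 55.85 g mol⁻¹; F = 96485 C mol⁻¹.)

1.25 g

Q = I·t = 0.6910 × 9060.0 = 6260 C.
n(e⁻) = 6260/96485 = 0.06489 mol; theoretically n(Fe) = 0.06489/2 = 0.03244 mol, m_theo = 1.812 g.
At 68.9 % efficiency, m_actual = 0.689 × 1.812 = 1.25 g.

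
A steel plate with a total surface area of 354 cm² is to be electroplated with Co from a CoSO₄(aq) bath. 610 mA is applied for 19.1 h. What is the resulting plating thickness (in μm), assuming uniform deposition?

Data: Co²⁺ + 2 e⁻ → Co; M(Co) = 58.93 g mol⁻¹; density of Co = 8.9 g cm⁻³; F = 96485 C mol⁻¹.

Q = I·t = 0.6100 × 68760 = 41940 C; n(e⁻) = 0.4347 mol.
n(Co) = n(e⁻)/2 = 0.2174 mol, so m = 0.2174 × 58.93 = 12.81 g.
Volume = m/ρ = 12.81 / 8.9 = 1.439 cm³.
Thickness = V/A = 1.439 / 354 = 0.00407 cm = 40.7 μm.

40.7 μm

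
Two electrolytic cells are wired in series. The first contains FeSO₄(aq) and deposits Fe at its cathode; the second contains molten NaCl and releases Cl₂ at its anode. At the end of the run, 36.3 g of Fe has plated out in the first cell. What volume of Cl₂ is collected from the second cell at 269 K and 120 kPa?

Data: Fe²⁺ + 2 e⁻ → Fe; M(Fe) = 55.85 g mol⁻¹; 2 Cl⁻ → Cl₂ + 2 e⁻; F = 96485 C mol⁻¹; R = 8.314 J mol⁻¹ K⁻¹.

n(Fe) = 36.3 / 55.85 = 0.6500 mol, so n(e⁻) = 2 × 0.6500 = 1.300 mol.
The cells are in series, so the same 1.300 mol of electrons passes through the second cell.
2 Cl⁻ → Cl₂ + 2 e⁻ — 2 mol e⁻ per mol Cl₂, so n(Cl₂) = 1.300/2 = 0.6500 mol.
V = nRT/P = (0.6500 × 8.314 × 269) / (120 × 10³) = 0.0121 m³ = 12.1 L.

12.1 L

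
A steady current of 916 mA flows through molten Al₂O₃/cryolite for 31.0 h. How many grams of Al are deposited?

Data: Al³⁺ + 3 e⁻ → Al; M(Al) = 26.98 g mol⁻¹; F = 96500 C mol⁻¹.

Q = I·t = 0.9160 A × 111600 s = 102200 C.
n(e⁻) = Q/F = 102200 / 96500 = 1.059 mol.
Al³⁺ + 3 e⁻ → Al, so n(Al) = n(e⁻)/3 = 0.3531 mol.
m = n·M = 0.3531 × 26.98 = 9.53 g.

9.53 g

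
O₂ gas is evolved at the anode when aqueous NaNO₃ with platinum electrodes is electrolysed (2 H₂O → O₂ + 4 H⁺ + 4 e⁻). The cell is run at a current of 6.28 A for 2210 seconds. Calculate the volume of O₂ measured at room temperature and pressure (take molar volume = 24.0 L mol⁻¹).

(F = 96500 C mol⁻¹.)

Q = I·t = 6.280 A × 2210.0 s = 13880 C.
n(e⁻) = Q/F = 13880 / 96500 = 0.1438 mol.
4 electrons are transferred per O₂ molecule, so n(O₂) = 0.1438 / 4 = 0.03596 mol.
V = n × V_m = 0.03596 × 24.0 = 0.863 L.

0.863 L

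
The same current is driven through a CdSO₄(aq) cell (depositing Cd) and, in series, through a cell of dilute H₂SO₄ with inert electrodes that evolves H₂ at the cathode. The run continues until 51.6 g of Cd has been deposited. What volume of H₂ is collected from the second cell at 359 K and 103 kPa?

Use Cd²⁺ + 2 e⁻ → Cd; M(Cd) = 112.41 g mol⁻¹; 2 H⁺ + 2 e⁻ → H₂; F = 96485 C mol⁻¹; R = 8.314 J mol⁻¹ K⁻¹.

n(Cd) = 51.6 / 112.41 = 0.4590 mol, so n(e⁻) = 2 × 0.4590 = 0.9181 mol.
The cells are in series, so the same 0.9181 mol of electrons passes through the second cell.
2 H⁺ + 2 e⁻ → H₂ — 2 mol e⁻ per mol H₂, so n(H₂) = 0.9181/2 = 0.4590 mol.
V = nRT/P = (0.4590 × 8.314 × 359) / (103 × 10³) = 0.0133 m³ = 13.3 L.

13.3 L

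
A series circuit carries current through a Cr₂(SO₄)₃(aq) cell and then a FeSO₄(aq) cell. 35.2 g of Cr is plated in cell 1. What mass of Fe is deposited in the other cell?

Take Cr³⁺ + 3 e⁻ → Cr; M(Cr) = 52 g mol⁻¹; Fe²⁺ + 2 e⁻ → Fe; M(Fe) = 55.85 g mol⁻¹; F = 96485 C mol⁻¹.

56.7 g

n(Cr) = 35.2 / 52 = 0.6769 mol.
Since Cr³⁺ + 3 e⁻ → Cr, n(e⁻) passed = 3 × 0.6769 = 2.031 mol.
Cells in series carry the same charge, so the same 2.031 mol of electrons passes through cell 2.
Fe²⁺ + 2 e⁻ → Fe, so n(Fe) = 2.031 / 2 = 1.015 mol.
m(Fe) = 1.015 × 55.85 = 56.7 g.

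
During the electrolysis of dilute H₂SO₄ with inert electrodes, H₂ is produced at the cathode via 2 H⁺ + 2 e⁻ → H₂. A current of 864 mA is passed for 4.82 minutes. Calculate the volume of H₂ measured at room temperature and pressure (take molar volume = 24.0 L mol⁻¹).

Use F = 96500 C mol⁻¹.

0.0311 L

Q = I·t = 0.8640 A × 289.20 s = 249.9 C.
n(e⁻) = Q/F = 249.9 / 96500 = 0.002589 mol.
2 electrons are transferred per H₂ molecule, so n(H₂) = 0.002589 / 2 = 0.001295 mol.
V = n × V_m = 0.001295 × 24.0 = 0.0311 L.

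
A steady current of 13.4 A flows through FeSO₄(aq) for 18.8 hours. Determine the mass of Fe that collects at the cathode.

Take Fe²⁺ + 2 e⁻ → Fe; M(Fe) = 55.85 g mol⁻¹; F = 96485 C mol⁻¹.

Q = I·t = 13.40 A × 67680 s = 906900 C.
n(e⁻) = Q/F = 906900 / 96485 = 9.400 mol.
Fe²⁺ + 2 e⁻ → Fe, so n(Fe) = n(e⁻)/2 = 4.700 mol.
m = n·M = 4.700 × 55.85 = 262 g.

262 g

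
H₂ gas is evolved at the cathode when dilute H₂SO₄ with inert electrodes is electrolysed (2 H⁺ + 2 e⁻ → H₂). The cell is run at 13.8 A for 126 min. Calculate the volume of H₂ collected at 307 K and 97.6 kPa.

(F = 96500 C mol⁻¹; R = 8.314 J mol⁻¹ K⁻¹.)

14.1 L

Q = I·t = 13.80 A × 7560.0 s = 104300 C.
n(e⁻) = Q/F = 104300 / 96500 = 1.081 mol.
2 electrons are transferred per H₂ molecule, so n(H₂) = 1.081 / 2 = 0.5406 mol.
V = nRT/P = (0.5406 × 8.314 × 307) / (97.6 × 10³ Pa) = 0.0141 m³ = 14.1 L.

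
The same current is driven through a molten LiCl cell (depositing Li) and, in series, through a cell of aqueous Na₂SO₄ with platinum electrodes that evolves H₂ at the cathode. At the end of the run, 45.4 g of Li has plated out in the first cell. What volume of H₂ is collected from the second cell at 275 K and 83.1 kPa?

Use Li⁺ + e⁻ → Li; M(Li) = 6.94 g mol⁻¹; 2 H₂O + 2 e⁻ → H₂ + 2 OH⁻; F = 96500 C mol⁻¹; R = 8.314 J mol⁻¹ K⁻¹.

n(Li) = 45.4 / 6.94 = 6.542 mol, so n(e⁻) = 1 × 6.542 = 6.542 mol.
The cells are in series, so the same 6.542 mol of electrons passes through the second cell.
2 H₂O + 2 e⁻ → H₂ + 2 OH⁻ — 2 mol e⁻ per mol H₂, so n(H₂) = 6.542/2 = 3.271 mol.
V = nRT/P = (3.271 × 8.314 × 275) / (83.1 × 10³) = 0.0900 m³ = 90.0 L.

90.0 L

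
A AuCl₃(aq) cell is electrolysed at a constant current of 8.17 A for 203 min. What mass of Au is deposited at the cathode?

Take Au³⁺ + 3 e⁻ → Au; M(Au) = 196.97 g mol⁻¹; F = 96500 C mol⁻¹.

Q = I·t = 8.170 A × 12180 s = 99510 C.
n(e⁻) = Q/F = 99510 / 96500 = 1.031 mol.
Au³⁺ + 3 e⁻ → Au, so n(Au) = n(e⁻)/3 = 0.3437 mol.
m = n·M = 0.3437 × 196.97 = 67.7 g.

67.7 g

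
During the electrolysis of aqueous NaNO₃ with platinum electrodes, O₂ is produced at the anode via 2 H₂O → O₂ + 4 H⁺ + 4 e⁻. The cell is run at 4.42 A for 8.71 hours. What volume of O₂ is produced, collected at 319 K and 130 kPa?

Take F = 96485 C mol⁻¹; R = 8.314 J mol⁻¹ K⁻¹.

Q = I·t = 4.420 A × 31356 s = 138600 C.
n(e⁻) = Q/F = 138600 / 96485 = 1.436 mol.
4 electrons are transferred per O₂ molecule, so n(O₂) = 1.436 / 4 = 0.3591 mol.
V = nRT/P = (0.3591 × 8.314 × 319) / (130 × 10³ Pa) = 0.00733 m³ = 7.33 L.

7.33 L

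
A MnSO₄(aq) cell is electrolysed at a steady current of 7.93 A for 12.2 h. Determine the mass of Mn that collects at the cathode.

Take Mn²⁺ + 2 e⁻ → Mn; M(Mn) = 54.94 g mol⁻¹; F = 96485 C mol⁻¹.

Q = I·t = 7.930 A × 43920 s = 348300 C.
n(e⁻) = Q/F = 348300 / 96485 = 3.610 mol.
Mn²⁺ + 2 e⁻ → Mn, so n(Mn) = n(e⁻)/2 = 1.805 mol.
m = n·M = 1.805 × 54.94 = 99.2 g.

99.2 g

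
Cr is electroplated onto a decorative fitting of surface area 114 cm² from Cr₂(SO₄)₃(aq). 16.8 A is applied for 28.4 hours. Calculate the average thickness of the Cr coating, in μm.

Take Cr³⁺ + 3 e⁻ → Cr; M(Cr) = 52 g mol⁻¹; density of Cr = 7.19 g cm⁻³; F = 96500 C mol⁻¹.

3760 μm

Q = I·t = 16.80 × 102240 = 1718000 C; n(e⁻) = 17.80 mol.
n(Cr) = n(e⁻)/3 = 5.933 mol, so m = 5.933 × 52 = 308.5 g.
Volume = m/ρ = 308.5 / 7.19 = 42.91 cm³.
Thickness = V/A = 42.91 / 114 = 0.376 cm = 3760 μm.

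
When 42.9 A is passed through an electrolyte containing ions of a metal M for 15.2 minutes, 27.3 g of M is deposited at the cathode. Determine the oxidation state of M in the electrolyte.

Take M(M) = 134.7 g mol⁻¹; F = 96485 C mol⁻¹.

+2

Q = I·t = 42.90 A × 912.00 s = 39120 C, so n(e⁻) = 39120/96485 = 0.4055 mol.
n(M) deposited = 27.3 / 134.7 = 0.2027 mol.
Electrons per atom = n(e⁻)/n(M) = 0.4055 / 0.2027 = 2.00 ≈ 2, so the ion is M²⁺.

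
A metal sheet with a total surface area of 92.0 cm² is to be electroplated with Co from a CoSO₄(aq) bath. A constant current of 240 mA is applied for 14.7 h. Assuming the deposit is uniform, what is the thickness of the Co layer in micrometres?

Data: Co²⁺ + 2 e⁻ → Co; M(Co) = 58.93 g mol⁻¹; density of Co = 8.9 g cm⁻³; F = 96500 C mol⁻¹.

47.4 μm

Q = I·t = 0.2400 × 52920 = 12700 C; n(e⁻) = 0.1316 mol.
n(Co) = n(e⁻)/2 = 0.06581 mol, so m = 0.06581 × 58.93 = 3.878 g.
Volume = m/ρ = 3.878 / 8.9 = 0.4357 cm³.
Thickness = V/A = 0.4357 / 92.0 = 0.00474 cm = 47.4 μm.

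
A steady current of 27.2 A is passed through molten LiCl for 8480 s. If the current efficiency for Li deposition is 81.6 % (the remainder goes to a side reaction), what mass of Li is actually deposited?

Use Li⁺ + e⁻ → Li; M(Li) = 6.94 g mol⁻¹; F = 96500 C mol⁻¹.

Q = I·t = 27.20 × 8480.0 = 230700 C.
n(e⁻) = 230700/96500 = 2.390 mol; theoretically n(Li) = 2.390/1 = 2.390 mol, m_theo = 16.59 g.
At 81.6 % efficiency, m_actual = 0.816 × 16.59 = 13.5 g.

13.5 g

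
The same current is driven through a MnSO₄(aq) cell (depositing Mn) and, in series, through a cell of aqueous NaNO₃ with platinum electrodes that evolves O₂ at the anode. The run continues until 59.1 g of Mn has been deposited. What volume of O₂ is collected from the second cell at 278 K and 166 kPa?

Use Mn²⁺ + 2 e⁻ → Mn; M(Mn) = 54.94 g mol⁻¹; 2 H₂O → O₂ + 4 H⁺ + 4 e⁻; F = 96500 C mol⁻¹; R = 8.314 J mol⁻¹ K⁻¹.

7.49 L

n(Mn) = 59.1 / 54.94 = 1.076 mol, so n(e⁻) = 2 × 1.076 = 2.151 mol.
The cells are in series, so the same 2.151 mol of electrons passes through the second cell.
2 H₂O → O₂ + 4 H⁺ + 4 e⁻ — 4 mol e⁻ per mol O₂, so n(O₂) = 2.151/4 = 0.5379 mol.
V = nRT/P = (0.5379 × 8.314 × 278) / (166 × 10³) = 0.00749 m³ = 7.49 L.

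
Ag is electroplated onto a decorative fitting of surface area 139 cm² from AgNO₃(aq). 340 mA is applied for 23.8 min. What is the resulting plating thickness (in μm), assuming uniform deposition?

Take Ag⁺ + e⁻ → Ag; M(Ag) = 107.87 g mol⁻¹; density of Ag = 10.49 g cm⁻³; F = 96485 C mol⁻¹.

Q = I·t = 0.3400 × 1428.0 = 485.5 C; n(e⁻) = 0.005032 mol.
n(Ag) = n(e⁻)/1 = 0.005032 mol, so m = 0.005032 × 107.87 = 0.5428 g.
Volume = m/ρ = 0.5428 / 10.49 = 0.05175 cm³.
Thickness = V/A = 0.05175 / 139 = 3.72 × 10⁻⁴ cm = 3.72 μm.

3.72 μm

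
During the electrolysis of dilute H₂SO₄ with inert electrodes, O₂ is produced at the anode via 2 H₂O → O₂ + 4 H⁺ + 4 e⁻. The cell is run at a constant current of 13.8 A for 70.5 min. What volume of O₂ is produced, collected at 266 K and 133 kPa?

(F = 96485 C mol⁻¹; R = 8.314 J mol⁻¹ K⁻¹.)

2.52 L

Q = I·t = 13.80 A × 4230.0 s = 58370 C.
n(e⁻) = Q/F = 58370 / 96485 = 0.6050 mol.
4 electrons are transferred per O₂ molecule, so n(O₂) = 0.6050 / 4 = 0.1513 mol.
V = nRT/P = (0.1513 × 8.314 × 266) / (133 × 10³ Pa) = 0.00252 m³ = 2.52 L.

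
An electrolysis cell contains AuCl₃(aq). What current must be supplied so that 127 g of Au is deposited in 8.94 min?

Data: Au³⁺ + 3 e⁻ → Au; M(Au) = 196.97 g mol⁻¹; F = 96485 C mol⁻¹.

348 A

n(Au) = 127 / 196.97 = 0.6448 mol.
n(e⁻) = 3 × 0.6448 = 1.934 mol.
Q = n(e⁻)·F = 1.934 × 96485 = 186600 C.
I = Q/t = 186600 / 536.40 s = 348 A.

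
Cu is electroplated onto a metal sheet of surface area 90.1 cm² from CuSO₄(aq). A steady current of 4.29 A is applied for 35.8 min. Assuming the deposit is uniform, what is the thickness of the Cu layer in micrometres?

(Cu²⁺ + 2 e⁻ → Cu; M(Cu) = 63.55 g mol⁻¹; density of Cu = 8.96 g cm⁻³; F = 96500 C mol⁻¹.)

Q = I·t = 4.290 × 2148.0 = 9215 C; n(e⁻) = 0.09549 mol.
n(Cu) = n(e⁻)/2 = 0.04775 mol, so m = 0.04775 × 63.55 = 3.034 g.
Volume = m/ρ = 3.034 / 8.96 = 0.3386 cm³.
Thickness = V/A = 0.3386 / 90.1 = 0.00376 cm = 37.6 μm.

37.6 μm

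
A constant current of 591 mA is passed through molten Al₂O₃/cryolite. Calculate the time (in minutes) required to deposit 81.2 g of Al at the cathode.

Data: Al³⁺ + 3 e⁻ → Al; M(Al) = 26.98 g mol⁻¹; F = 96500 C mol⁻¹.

n(Al) = m/M = 81.2 / 26.98 = 3.010 mol.
Each Al atom requires 3 electrons, so n(e⁻) = 3 × 3.010 = 9.029 mol.
Q = n(e⁻)·F = 9.029 × 96500 = 871300 C.
t = Q/I = 871300 / 0.5910 A = 1474000 s = 24600 min.

24600 min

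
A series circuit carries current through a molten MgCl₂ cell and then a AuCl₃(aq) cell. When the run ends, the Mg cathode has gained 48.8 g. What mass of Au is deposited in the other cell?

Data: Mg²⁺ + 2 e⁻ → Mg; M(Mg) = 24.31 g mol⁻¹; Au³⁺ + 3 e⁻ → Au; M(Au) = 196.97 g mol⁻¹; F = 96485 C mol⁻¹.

n(Mg) = 48.8 / 24.31 = 2.007 mol.
Since Mg²⁺ + 2 e⁻ → Mg, n(e⁻) passed = 2 × 2.007 = 4.015 mol.
Cells in series carry the same charge, so the same 4.015 mol of electrons passes through cell 2.
Au³⁺ + 3 e⁻ → Au, so n(Au) = 4.015 / 3 = 1.338 mol.
m(Au) = 1.338 × 196.97 = 264 g.

264 g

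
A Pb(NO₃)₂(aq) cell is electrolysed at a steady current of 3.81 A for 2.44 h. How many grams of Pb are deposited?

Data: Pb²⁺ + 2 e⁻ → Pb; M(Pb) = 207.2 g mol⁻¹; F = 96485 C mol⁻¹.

Q = I·t = 3.810 A × 8784.0 s = 33470 C.
n(e⁻) = Q/F = 33470 / 96485 = 0.3469 mol.
Pb²⁺ + 2 e⁻ → Pb, so n(Pb) = n(e⁻)/2 = 0.1734 mol.
m = n·M = 0.1734 × 207.2 = 35.9 g.

35.9 g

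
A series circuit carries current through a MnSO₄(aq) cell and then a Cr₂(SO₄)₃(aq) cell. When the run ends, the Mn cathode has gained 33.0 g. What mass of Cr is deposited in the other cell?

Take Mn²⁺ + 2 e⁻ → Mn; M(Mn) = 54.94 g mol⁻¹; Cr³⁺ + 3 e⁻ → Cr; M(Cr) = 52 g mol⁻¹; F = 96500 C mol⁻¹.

20.8 g

n(Mn) = 33.0 / 54.94 = 0.6007 mol.
Since Mn²⁺ + 2 e⁻ → Mn, n(e⁻) passed = 2 × 0.6007 = 1.201 mol.
Cells in series carry the same charge, so the same 1.201 mol of electrons passes through cell 2.
Cr³⁺ + 3 e⁻ → Cr, so n(Cr) = 1.201 / 3 = 0.4004 mol.
m(Cr) = 0.4004 × 52 = 20.8 g.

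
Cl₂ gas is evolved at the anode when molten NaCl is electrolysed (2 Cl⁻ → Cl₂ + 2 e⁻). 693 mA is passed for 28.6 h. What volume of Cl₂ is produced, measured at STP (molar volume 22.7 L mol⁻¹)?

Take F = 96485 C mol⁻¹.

8.39 L

Q = I·t = 0.6930 A × 102960 s = 71350 C.
n(e⁻) = Q/F = 71350 / 96485 = 0.7395 mol.
2 electrons are transferred per Cl₂ molecule, so n(Cl₂) = 0.7395 / 2 = 0.3698 mol.
V = n × V_m = 0.3698 × 22.7 = 8.39 L.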